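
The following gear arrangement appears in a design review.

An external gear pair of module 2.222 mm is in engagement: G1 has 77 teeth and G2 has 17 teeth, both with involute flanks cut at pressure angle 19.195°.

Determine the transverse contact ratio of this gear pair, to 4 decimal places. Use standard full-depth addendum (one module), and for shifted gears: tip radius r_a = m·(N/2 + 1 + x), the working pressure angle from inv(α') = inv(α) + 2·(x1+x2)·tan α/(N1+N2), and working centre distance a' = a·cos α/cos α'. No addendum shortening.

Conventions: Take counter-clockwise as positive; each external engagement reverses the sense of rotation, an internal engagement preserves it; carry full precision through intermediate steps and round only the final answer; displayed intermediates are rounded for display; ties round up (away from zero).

1.7062

recognized (one external pair, fixed centres): single-mesh tooth geometry, m = 2.222, N1 = 77, N2 = 17
base radii: r_b1 = 80.791020, r_b2 = 17.836978
tip radii: r_a1 = 87.769000, r_a2 = 21.109000
no profile shift: α' = α, a' = a
action lengths: √(r_a1²−r_b1²) = 34.295895, √(r_a2²−r_b2²) = 11.288582
base pitch p_b = π·m·cos α = 6.592532
CR = (34.295895 + 11.288582 − 104.434000·sin 19.19500°)/6.592532 = 1.706207
contact ratio ≈ 1.7062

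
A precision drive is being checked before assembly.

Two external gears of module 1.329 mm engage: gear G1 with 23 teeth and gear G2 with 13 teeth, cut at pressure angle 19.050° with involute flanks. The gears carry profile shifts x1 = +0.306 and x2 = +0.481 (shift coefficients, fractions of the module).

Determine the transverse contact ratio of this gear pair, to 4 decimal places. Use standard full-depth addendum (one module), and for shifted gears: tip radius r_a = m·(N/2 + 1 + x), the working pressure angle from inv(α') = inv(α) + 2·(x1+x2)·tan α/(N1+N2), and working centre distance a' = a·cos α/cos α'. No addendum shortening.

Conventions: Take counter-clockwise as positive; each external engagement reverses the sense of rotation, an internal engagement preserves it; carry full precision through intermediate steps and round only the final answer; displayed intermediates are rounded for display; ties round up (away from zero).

1.3909

single-mesh involute tooth geometry (23T engaging 13T at module 1.329)
base radii: r_b1 = 14.446485, r_b2 = 8.165405
tip radii: r_a1 = 17.019174, r_a2 = 10.606749
inv(α') = inv(19.050°) + 2·(+0.306+0.481)·tan α/(23+13) = 0.02791627  ⇒  α' = 24.44349°
a' = a·cos α / cos α' = 23.9220·cos 19.050°/cos 24.44349° = 24.838136
action lengths: √(r_a1²−r_b1²) = 8.997296, √(r_a2²−r_b2²) = 6.769733
base pitch p_b = π·m·cos α = 3.946519
CR = (8.997296 + 6.769733 − 24.838136·sin 24.44349°)/3.946519 = 1.390876
contact ratio ≈ 1.3909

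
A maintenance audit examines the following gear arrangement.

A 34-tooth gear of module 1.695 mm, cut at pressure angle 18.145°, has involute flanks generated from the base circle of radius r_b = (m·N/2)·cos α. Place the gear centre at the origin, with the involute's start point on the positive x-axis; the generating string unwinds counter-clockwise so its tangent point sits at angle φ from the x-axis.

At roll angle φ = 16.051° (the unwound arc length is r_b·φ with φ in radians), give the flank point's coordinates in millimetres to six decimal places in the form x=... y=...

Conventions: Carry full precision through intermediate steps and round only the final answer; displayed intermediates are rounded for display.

x=28.435554 y=0.199100

topology: single-mesh involute geometry — m = 1.695, N = 34
pitch radius r_p = m·N/2 = 1.695·34/2 = 28.815000
base radius r_b = r_p·cos α = 28.815000·cos 18.145° = 27.382071
roll angle φ = 16.051° = 0.28014280 rad
x = r_b·(cos φ + φ·sin φ) = 28.435554
y = r_b·(sin φ − φ·cos φ) = 0.199100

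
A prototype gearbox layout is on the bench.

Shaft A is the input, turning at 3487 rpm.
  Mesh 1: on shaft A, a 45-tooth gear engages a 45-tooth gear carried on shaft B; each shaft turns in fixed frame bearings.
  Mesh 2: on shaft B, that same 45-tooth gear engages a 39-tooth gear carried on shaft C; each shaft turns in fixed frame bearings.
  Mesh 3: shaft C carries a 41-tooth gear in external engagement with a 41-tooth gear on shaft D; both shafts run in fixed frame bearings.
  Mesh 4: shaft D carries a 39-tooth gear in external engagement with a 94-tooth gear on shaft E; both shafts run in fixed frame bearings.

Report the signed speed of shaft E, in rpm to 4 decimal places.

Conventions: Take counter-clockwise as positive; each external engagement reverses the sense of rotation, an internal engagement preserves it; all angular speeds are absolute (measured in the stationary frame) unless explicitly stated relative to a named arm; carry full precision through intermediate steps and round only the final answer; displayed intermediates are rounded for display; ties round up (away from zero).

4-mesh fixed-axis compound train (all bearings frame-fixed)
mesh 1 [45T→45T]: ω = 3487.0000×45/45 = 3487.0000 rpm, sense flips to −
mesh 2 [45T→39T]: ω = 3487.0000×45/39 = 4023.4615 rpm, sense flips to +
mesh 3 [41T→41T]: ω = 4023.4615×41/41 = 4023.4615 rpm, sense flips to −
mesh 4 [39T→94T]: ω = 4023.4615×39/94 = 1669.3085 rpm, sense flips to +
signed output speed = +1669.3085 rpm

+1669.3085 rpm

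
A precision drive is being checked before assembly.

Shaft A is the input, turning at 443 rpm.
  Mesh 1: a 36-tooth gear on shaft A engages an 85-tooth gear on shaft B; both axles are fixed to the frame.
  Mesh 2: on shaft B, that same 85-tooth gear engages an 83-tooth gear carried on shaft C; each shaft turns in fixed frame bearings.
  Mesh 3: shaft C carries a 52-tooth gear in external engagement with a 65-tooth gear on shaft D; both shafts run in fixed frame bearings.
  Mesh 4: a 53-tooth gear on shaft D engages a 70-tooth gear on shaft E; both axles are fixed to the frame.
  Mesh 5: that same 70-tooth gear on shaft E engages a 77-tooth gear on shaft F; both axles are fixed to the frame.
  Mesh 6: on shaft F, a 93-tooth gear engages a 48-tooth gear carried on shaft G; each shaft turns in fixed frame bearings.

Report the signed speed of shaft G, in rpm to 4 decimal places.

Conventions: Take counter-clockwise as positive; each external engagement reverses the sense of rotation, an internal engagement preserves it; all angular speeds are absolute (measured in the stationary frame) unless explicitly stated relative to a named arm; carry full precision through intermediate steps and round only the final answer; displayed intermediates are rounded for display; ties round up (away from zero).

topology: fixed-axis compound train — 6 meshes, A→G
mesh 1 [36T→85T]: ω = 443.0000×36/85 = 187.6235 rpm, sense flips to −
mesh 2 [85T→83T]: ω = 187.6235×85/83 = 192.1446 rpm, sense flips to +
mesh 3 [52T→65T]: ω = 192.1446×52/65 = 153.7157 rpm, sense flips to −
mesh 4 [53T→70T]: ω = 153.7157×53/70 = 116.3847 rpm, sense flips to +
mesh 5 [70T→77T]: ω = 116.3847×70/77 = 105.8043 rpm, sense flips to −
mesh 6 [93T→48T]: ω = 105.8043×93/48 = 204.9958 rpm, sense flips to +
signed output speed = +204.9958 rpm

+204.9958 rpm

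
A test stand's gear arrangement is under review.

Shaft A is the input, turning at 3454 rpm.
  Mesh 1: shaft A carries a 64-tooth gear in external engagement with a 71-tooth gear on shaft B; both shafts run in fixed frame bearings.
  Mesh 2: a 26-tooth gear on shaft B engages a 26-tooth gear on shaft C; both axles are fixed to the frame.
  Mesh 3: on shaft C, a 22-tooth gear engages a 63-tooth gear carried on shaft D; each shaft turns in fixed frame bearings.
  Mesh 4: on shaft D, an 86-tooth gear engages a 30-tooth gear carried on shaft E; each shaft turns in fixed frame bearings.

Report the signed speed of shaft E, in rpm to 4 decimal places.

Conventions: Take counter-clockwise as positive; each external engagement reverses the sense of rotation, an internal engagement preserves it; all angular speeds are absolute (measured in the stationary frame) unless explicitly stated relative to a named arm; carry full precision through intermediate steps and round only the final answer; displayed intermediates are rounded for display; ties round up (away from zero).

+3116.7595 rpm

topology: fixed-axis compound train — 4 meshes, A→E
mesh 1 [64T→71T]: ω = 3454.0000×64/71 = 3113.4648 rpm, sense flips to −
mesh 2 [26T→26T]: ω = 3113.4648×26/26 = 3113.4648 rpm, sense flips to +
mesh 3 [22T→63T]: ω = 3113.4648×22/63 = 1087.2417 rpm, sense flips to −
mesh 4 [86T→30T]: ω = 1087.2417×86/30 = 3116.7595 rpm, sense flips to +
signed output speed = +3116.7595 rpm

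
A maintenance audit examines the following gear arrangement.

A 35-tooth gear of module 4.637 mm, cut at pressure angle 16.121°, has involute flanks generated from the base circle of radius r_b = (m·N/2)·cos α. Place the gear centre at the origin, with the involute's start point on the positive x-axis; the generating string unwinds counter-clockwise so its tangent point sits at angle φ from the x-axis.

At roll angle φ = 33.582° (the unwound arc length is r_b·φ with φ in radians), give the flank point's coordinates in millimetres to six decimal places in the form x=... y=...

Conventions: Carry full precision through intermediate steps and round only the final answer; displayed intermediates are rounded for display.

recognized (one wheel, involute flank): single-mesh tooth geometry, m = 4.637, N = 35
pitch radius r_p = m·N/2 = 4.637·35/2 = 81.147500
base radius r_b = r_p·cos α = 81.147500·cos 16.121° = 77.956573
roll angle φ = 33.582° = 0.58611647 rad
x = r_b·(cos φ + φ·sin φ) = 90.218641
y = r_b·(sin φ − φ·cos φ) = 5.054636

x=90.218641 y=5.054636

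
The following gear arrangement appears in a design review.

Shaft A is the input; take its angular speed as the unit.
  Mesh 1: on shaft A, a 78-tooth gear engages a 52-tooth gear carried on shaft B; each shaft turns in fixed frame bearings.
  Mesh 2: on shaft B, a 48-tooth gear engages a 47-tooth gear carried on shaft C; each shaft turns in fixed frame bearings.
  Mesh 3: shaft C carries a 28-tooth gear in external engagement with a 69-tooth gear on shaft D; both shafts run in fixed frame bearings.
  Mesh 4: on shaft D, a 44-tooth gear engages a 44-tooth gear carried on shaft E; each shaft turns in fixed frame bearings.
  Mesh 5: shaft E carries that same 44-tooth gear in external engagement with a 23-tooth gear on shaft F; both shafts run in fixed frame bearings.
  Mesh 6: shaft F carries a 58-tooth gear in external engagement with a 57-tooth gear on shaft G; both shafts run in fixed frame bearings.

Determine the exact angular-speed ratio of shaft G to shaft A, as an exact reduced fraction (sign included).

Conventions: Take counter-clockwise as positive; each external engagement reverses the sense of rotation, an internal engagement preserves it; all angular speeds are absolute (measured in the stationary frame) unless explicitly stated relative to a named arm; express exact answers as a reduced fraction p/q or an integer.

class = fixed-axis compound train [6 meshes; 6 ratios multiply, 6 sense flips]
mesh 1 [78T→52T]: running ratio 3/2, sense −
mesh 2 [48T→47T]: running ratio 72/47, sense +
mesh 3 [28T→69T]: running ratio 672/1081, sense −
mesh 4 [44T→44T]: running ratio 672/1081, sense +
mesh 5 [44T→23T]: running ratio 29568/24863, sense −
mesh 6 [58T→57T]: running ratio 571648/472397, sense +
ω_out/ω_in = 571648/472397

571648/472397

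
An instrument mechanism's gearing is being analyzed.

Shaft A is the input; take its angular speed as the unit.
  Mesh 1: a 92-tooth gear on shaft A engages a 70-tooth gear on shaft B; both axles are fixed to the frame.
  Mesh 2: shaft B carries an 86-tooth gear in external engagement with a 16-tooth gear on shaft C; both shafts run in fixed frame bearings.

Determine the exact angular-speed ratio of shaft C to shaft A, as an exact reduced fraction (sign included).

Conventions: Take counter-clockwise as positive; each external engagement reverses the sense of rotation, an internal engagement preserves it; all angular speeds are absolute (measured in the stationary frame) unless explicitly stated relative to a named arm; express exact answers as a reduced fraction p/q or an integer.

989/140

class = fixed-axis compound train [2 meshes; 2 ratios multiply, 2 sense flips]
mesh 1 [92T→70T]: running ratio 46/35, sense −
mesh 2 [86T→16T]: running ratio 989/140, sense +
ω_out/ω_in = 989/140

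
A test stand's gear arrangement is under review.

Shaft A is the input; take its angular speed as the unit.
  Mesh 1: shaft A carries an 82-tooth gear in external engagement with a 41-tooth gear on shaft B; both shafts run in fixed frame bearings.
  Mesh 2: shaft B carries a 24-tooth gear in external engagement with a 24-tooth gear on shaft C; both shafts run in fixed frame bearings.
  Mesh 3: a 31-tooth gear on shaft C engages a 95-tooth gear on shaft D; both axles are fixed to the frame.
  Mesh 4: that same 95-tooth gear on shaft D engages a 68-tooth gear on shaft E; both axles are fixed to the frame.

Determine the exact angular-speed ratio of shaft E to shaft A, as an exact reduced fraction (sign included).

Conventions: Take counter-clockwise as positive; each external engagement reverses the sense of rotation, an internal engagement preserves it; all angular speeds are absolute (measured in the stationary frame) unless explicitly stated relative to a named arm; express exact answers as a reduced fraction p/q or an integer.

31/34

class = fixed-axis compound train [4 meshes; 4 ratios multiply, 4 sense flips]
mesh 1 [82T→41T]: running ratio 2, sense −
mesh 2 [24T→24T]: running ratio 2, sense +
mesh 3 [31T→95T]: running ratio 62/95, sense −
mesh 4 [95T→68T]: running ratio 31/34, sense +
ω_out/ω_in = 31/34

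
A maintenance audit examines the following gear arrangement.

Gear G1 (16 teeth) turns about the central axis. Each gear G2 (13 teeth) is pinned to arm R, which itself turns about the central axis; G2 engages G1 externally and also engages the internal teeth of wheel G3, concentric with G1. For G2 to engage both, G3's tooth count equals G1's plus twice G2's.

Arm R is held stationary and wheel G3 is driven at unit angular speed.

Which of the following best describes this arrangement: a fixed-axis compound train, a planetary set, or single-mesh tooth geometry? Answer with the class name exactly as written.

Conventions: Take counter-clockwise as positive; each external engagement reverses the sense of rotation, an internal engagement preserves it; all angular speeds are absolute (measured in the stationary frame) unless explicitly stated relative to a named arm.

planetary set

planetary set (16T centre, 13T on arm, 42T internal) — Willis relation
classification: planetary set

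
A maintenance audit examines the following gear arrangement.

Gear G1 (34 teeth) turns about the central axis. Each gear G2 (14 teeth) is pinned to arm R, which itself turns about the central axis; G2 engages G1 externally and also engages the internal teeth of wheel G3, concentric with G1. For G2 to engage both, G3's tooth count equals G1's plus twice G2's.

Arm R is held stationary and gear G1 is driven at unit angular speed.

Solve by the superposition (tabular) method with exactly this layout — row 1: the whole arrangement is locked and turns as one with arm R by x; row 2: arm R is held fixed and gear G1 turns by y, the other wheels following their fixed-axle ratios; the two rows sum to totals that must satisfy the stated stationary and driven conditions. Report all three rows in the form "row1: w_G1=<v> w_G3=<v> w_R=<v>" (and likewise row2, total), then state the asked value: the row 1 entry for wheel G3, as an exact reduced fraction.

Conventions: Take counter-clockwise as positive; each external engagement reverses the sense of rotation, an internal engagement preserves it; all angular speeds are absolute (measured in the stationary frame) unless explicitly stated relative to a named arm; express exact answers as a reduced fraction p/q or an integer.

class = planetary set [G3 = 34+2·14 = 62; Willis about the carrier]
row 1: whole set turns with the arm by x
row 2 (arm held, sun turns y): ω_ring = −(34/62)·y, ω_arm = 0
boundary: total ω_arm = x = 0 and total ω_sun = x + y = 1  ⇒  y = 1, x = 0
row 2 ring = −(34/62)·1 = -17/31
totals (row 1 + row 2): sun 0 + 1 = 1, ring 0 + (-17/31) = -17/31, arm 0 + 0 = 0
asked cell (row1, ring) = 0

row1: w_G1=0 w_G3=0 w_R=0
row2: w_G1=1 w_G3=-17/31 w_R=0
total: w_G1=1 w_G3=-17/31 w_R=0
asked value: 0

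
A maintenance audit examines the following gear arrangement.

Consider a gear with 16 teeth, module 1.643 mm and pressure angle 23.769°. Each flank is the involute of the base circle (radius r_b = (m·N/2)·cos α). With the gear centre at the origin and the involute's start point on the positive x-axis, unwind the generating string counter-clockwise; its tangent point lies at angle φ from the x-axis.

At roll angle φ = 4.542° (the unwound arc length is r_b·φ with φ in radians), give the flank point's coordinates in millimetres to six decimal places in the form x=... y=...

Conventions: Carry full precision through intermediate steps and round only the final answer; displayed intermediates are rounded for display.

x=12.066835 y=0.001996

recognized (one wheel, involute flank): single-mesh tooth geometry, m = 1.643, N = 16
pitch radius r_p = m·N/2 = 1.643·16/2 = 13.144000
base radius r_b = r_p·cos α = 13.144000·cos 23.769° = 12.029098
roll angle φ = 4.542° = 0.07927285 rad
x = r_b·(cos φ + φ·sin φ) = 12.066835
y = r_b·(sin φ − φ·cos φ) = 0.001996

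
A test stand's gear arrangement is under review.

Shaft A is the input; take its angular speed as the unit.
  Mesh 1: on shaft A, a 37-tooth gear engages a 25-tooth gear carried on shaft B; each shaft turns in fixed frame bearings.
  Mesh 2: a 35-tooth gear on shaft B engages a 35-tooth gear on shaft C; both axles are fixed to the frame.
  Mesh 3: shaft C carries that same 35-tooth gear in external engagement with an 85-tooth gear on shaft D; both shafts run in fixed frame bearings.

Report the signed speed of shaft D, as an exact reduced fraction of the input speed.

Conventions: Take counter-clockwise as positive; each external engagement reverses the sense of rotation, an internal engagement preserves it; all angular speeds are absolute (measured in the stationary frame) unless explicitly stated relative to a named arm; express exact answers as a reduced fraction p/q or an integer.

-259/425

3-mesh fixed-axis compound train (all bearings frame-fixed)
mesh 1 [37T→25T]: |ω|/ω_in = 1×37/25 = 37/25, sense flips to −
mesh 2 [35T→35T]: |ω|/ω_in = (37/25)×35/35 = 37/25, sense flips to +
mesh 3 [35T→85T]: |ω|/ω_in = (37/25)×35/85 = 259/425, sense flips to −
signed output speed (× input speed) = -259/425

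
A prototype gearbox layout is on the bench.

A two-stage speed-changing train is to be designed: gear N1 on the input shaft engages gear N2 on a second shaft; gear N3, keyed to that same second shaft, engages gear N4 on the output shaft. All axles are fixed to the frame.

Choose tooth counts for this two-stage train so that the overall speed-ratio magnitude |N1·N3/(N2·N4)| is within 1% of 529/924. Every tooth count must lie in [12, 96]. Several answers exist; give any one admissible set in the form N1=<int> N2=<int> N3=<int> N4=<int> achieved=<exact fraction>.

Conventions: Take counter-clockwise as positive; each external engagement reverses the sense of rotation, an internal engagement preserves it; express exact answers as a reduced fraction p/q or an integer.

design class (target 529/924): fixed-axis compound train
target = 529/924 in lowest terms: an exact hit needs N1·N3 = k·529 and N2·N4 = k·924 for one integer k, every count in [12, 96]; additionally prefer no 1:1 stage (N1 ≠ N2, N3 ≠ N4)
k = 1: N1·N3 = 529 = 23·23, N2·N4 = 924 = 12·77
achieved = 23·23/(12·77) = 529/924; |achieved − target| = 0 ≤ 529/92400 ✓

N1=23 N2=12 N3=23 N4=77 achieved=529/924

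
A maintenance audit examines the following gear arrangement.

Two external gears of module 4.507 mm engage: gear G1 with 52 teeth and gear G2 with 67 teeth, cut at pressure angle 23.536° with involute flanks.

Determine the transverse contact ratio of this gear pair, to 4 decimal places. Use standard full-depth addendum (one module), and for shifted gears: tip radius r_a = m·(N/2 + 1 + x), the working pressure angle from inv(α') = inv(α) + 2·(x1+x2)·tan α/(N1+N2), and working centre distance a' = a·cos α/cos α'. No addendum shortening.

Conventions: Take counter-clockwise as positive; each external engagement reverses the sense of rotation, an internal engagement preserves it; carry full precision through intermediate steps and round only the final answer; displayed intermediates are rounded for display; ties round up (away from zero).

single-mesh involute tooth geometry (52T engaging 67T at module 4.507)
base radii: r_b1 = 107.433553, r_b2 = 138.424002
tip radii: r_a1 = 121.689000, r_a2 = 155.491500
no profile shift: α' = α, a' = a
action lengths: √(r_a1²−r_b1²) = 57.151066, √(r_a2²−r_b2²) = 70.826565
base pitch p_b = π·m·cos α = 12.981249
CR = (57.151066 + 70.826565 − 268.166500·sin 23.53600°)/12.981249 = 1.609398
contact ratio ≈ 1.6094

1.6094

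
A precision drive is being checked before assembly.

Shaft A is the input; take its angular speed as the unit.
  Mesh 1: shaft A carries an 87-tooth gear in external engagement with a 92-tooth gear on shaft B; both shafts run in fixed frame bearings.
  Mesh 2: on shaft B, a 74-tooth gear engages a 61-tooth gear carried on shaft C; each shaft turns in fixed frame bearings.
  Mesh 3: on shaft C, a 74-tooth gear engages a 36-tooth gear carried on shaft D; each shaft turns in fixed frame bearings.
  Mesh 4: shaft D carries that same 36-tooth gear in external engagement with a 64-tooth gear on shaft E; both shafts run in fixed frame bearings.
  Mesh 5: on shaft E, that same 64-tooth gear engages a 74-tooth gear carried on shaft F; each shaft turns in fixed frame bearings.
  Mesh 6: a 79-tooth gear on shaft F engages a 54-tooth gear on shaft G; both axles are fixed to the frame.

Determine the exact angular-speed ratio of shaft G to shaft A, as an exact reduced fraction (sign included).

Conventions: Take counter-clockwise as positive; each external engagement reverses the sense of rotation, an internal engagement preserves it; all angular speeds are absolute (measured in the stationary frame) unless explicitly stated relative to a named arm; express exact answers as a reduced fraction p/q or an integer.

class = fixed-axis compound train [6 meshes; 6 ratios multiply, 6 sense flips]
mesh 1 [87T→92T]: running ratio 87/92, sense −
mesh 2 [74T→61T]: running ratio 3219/2806, sense +
mesh 3 [74T→36T]: running ratio 39701/16836, sense −
mesh 4 [36T→64T]: running ratio 119103/89792, sense +
mesh 5 [64T→74T]: running ratio 3219/2806, sense −
mesh 6 [79T→54T]: running ratio 84767/50508, sense +
ω_out/ω_in = 84767/50508

84767/50508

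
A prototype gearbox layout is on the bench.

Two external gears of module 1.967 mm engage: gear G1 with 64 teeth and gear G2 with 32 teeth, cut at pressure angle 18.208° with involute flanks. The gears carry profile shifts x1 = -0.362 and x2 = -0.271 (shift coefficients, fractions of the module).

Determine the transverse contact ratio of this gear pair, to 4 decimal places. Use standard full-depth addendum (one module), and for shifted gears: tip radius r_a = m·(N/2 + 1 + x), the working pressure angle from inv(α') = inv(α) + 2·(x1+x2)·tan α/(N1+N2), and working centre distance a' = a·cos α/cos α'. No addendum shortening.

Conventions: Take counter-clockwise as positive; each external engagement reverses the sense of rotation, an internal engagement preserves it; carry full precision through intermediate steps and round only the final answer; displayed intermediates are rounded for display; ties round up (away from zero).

2.0844

single-mesh involute tooth geometry (64T engaging 32T at module 1.967)
base radii: r_b1 = 59.792295, r_b2 = 29.896148
tip radii: r_a1 = 64.198946, r_a2 = 32.905943
inv(α') = inv(18.208°) + 2·(-0.362-0.271)·tan α/(64+32) = 0.00681058  ⇒  α' = 15.50898°
a' = a·cos α / cos α' = 94.4160·cos 18.208°/cos 15.50898° = 93.077532
action lengths: √(r_a1²−r_b1²) = 23.374903, √(r_a2²−r_b2²) = 13.748507
base pitch p_b = π·m·cos α = 5.870095
CR = (23.374903 + 13.748507 − 93.077532·sin 15.50898°)/5.870095 = 2.084371
contact ratio ≈ 2.0844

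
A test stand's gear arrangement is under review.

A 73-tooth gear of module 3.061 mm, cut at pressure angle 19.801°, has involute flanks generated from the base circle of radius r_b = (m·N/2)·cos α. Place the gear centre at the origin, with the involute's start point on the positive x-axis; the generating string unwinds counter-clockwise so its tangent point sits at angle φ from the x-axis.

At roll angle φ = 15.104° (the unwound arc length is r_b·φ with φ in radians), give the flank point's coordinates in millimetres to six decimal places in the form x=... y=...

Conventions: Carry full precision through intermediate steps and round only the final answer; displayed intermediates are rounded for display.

class = single-mesh tooth geometry [base-circle involute, m = 3.061, 73T]
pitch radius r_p = m·N/2 = 3.061·73/2 = 111.726500
base radius r_b = r_p·cos α = 111.726500·cos 19.801° = 105.120655
roll angle φ = 15.104° = 0.26361453 rad
x = r_b·(cos φ + φ·sin φ) = 108.709998
y = r_b·(sin φ − φ·cos φ) = 0.637461

x=108.709998 y=0.637461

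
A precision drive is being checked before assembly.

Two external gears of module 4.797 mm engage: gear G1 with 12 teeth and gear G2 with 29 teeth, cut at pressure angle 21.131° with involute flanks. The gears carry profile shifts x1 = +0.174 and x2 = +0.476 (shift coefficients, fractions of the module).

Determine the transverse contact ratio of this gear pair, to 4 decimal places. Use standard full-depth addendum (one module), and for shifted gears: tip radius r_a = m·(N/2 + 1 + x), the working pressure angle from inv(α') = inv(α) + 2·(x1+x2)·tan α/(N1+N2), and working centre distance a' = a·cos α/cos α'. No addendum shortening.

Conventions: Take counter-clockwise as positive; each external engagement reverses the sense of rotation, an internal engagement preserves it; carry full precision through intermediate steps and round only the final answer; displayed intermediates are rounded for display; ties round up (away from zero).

1.3920

single-mesh involute tooth geometry (12T engaging 29T at module 4.797)
base radii: r_b1 = 26.846659, r_b2 = 64.879425
tip radii: r_a1 = 34.413678, r_a2 = 76.636872
inv(α') = inv(21.131°) + 2·(+0.174+0.476)·tan α/(12+29) = 0.02993865  ⇒  α' = 24.99033°
a' = a·cos α / cos α' = 98.3385·cos 21.131°/cos 24.99033° = 101.200570
action lengths: √(r_a1²−r_b1²) = 21.530401, √(r_a2²−r_b2²) = 40.790567
base pitch p_b = π·m·cos α = 14.056878
CR = (21.530401 + 40.790567 − 101.200570·sin 24.99033°)/14.056878 = 1.392005
contact ratio ≈ 1.3920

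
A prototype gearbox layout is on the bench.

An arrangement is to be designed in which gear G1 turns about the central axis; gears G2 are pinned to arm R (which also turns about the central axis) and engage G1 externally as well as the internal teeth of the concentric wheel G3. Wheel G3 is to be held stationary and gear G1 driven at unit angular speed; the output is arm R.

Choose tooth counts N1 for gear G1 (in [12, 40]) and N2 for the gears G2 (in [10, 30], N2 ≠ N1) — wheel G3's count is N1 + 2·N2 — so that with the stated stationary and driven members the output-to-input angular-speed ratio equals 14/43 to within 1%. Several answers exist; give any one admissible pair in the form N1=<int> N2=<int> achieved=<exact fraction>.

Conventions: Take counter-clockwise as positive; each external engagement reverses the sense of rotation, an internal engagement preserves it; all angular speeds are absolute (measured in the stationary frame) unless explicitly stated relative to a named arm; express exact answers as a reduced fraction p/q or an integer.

N1=28 N2=15 achieved=14/43

class = planetary set [ratio 14/43 wanted; Willis about the carrier]
Willis with ω_ring = 0: ω_arm/ω_sun = N1/(N1+N3); set equal to 14/43  ⇒  N3/N1 = 1/(14/43) − 1 = 29/14
N3 = N1 + 2·N2  ⇒  N2/N1 = (N3/N1 − 1)/2 = (29/14 − 1)/2 = 15/28
smallest multiple with N1 ≥ 12 and N2 ≥ 10: k = 1  ⇒  N1 = 1·28 = 28, N2 = 1·15 = 15 (N1 ≤ 40, N2 ≤ 30, N2 ≠ N1 ✓), N3 = 28 + 2·15 = 58
check: N1/(N1+N3) with N1 = 28, N3 = 58 gives 14/43; |achieved − target| = 0 ≤ 7/2150 ✓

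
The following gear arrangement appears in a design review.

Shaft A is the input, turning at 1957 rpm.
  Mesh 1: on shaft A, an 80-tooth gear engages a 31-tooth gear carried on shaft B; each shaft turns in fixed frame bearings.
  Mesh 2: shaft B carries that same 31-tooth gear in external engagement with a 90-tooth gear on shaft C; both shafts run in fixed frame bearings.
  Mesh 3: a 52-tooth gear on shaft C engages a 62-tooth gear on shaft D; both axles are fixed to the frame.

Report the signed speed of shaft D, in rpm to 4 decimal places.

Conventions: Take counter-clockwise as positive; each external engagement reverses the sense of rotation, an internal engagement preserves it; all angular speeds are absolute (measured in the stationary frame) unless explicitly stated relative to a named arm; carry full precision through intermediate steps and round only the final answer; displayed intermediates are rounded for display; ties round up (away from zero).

class = fixed-axis compound train [3 meshes; 3 ratios multiply, 3 sense flips]
mesh 1 [80T→31T]: ω = 1957.0000×80/31 = 5050.3226 rpm, sense flips to −
mesh 2 [31T→90T]: ω = 5050.3226×31/90 = 1739.5556 rpm, sense flips to +
mesh 3 [52T→62T]: ω = 1739.5556×52/62 = 1458.9821 rpm, sense flips to −
signed output speed = -1458.9821 rpm

-1458.9821 rpm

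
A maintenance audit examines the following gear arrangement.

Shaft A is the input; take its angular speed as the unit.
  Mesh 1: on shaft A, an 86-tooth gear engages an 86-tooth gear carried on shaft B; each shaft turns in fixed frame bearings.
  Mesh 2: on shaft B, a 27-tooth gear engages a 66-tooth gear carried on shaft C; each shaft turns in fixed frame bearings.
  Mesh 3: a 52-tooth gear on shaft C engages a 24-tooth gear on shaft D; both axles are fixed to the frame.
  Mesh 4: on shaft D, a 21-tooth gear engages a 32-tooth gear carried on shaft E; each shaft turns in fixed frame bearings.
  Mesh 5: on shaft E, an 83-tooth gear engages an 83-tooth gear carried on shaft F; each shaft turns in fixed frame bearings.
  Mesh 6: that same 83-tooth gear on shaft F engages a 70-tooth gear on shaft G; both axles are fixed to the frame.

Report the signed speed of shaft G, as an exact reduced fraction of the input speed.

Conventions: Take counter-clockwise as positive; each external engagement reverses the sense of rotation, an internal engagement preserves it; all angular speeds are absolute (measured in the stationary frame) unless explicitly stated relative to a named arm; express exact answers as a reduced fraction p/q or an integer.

9711/14080

6-mesh fixed-axis compound train (all bearings frame-fixed)
mesh 1 [86T→86T]: |ω|/ω_in = 1×86/86 = 1, sense flips to −
mesh 2 [27T→66T]: |ω|/ω_in = 1×27/66 = 9/22, sense flips to +
mesh 3 [52T→24T]: |ω|/ω_in = (9/22)×52/24 = 39/44, sense flips to −
mesh 4 [21T→32T]: |ω|/ω_in = (39/44)×21/32 = 819/1408, sense flips to +
mesh 5 [83T→83T]: |ω|/ω_in = (819/1408)×83/83 = 819/1408, sense flips to −
mesh 6 [83T→70T]: |ω|/ω_in = (819/1408)×83/70 = 9711/14080, sense flips to +
signed output speed (× input speed) = 9711/14080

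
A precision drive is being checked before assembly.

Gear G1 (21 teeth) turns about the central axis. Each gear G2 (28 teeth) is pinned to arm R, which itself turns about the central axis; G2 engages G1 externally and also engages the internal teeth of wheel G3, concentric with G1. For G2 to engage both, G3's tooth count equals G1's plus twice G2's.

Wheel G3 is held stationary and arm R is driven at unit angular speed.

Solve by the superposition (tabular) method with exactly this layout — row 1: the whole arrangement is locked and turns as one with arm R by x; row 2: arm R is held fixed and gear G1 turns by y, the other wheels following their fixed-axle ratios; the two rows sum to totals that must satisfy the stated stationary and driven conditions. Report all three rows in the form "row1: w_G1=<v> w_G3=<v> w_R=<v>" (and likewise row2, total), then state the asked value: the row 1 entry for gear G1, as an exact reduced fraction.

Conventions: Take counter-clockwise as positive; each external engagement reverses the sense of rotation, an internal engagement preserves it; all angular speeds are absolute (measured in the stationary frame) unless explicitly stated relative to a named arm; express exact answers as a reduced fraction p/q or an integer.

class = planetary set [G3 = 21+2·28 = 77; Willis about the carrier]
row 1: whole set turns with the arm by x
row 2: sun turns y, ring = −(21/77)·y, arm 0
boundary: total ω_ring = x − (21/77)·y = 0 and total ω_arm = x = 1  ⇒  y = 11/3, x = 1
row 2 ring = −(21/77)·11/3 = -1
totals (row 1 + row 2): sun 1 + 11/3 = 14/3, ring 1 + (-1) = 0, arm 1 + 0 = 1
asked cell (row1, sun) = 1

row1: w_G1=1 w_G3=1 w_R=1
row2: w_G1=11/3 w_G3=-1 w_R=0
total: w_G1=14/3 w_G3=0 w_R=1
asked value: 1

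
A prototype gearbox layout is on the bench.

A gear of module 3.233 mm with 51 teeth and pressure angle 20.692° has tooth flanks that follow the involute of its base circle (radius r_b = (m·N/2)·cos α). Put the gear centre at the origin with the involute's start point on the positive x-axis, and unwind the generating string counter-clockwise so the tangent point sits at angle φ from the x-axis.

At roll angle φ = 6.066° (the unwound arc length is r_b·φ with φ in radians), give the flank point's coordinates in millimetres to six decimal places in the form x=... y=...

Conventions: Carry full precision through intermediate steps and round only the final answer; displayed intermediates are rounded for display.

x=77.554498 y=0.030473

class = single-mesh tooth geometry [base-circle involute, m = 3.233, 51T]
pitch radius r_p = m·N/2 = 3.233·51/2 = 82.441500
base radius r_b = r_p·cos α = 82.441500·cos 20.692° = 77.123477
roll angle φ = 6.066° = 0.10587167 rad
x = r_b·(cos φ + φ·sin φ) = 77.554498
y = r_b·(sin φ − φ·cos φ) = 0.030473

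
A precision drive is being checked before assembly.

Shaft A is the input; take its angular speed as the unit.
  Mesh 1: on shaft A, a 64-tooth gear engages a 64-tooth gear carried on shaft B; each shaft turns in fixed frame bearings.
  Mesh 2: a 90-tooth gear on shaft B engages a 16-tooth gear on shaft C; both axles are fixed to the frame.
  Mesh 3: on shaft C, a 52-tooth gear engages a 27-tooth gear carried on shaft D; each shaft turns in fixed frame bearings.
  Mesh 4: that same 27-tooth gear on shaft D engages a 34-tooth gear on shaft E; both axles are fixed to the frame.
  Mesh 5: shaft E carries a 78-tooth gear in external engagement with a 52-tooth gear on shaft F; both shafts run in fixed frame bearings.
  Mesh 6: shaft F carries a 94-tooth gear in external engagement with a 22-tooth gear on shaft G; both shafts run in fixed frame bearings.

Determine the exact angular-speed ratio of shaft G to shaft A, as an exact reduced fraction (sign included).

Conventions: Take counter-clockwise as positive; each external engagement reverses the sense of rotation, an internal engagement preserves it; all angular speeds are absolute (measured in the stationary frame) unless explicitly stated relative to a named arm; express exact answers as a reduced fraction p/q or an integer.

class = fixed-axis compound train [6 meshes; 6 ratios multiply, 6 sense flips]
mesh 1 [64T→64T]: running ratio 1, sense −
mesh 2 [90T→16T]: running ratio 45/8, sense +
mesh 3 [52T→27T]: running ratio 65/6, sense −
mesh 4 [27T→34T]: running ratio 585/68, sense +
mesh 5 [78T→52T]: running ratio 1755/136, sense −
mesh 6 [94T→22T]: running ratio 82485/1496, sense +
ω_out/ω_in = 82485/1496

82485/1496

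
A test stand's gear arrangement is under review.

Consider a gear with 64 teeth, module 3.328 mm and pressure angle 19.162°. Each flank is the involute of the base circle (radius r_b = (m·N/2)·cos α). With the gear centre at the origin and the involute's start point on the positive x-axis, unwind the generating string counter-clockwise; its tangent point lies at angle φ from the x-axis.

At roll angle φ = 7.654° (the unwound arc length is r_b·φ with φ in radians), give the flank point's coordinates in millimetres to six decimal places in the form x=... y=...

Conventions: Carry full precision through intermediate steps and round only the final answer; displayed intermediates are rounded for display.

x=101.489106 y=0.079796

topology: single-mesh involute geometry — m = 3.328, N = 64
pitch radius r_p = m·N/2 = 3.328·64/2 = 106.496000
base radius r_b = r_p·cos α = 106.496000·cos 19.162° = 100.595512
roll angle φ = 7.654° = 0.13358750 rad
x = r_b·(cos φ + φ·sin φ) = 101.489106
y = r_b·(sin φ − φ·cos φ) = 0.079796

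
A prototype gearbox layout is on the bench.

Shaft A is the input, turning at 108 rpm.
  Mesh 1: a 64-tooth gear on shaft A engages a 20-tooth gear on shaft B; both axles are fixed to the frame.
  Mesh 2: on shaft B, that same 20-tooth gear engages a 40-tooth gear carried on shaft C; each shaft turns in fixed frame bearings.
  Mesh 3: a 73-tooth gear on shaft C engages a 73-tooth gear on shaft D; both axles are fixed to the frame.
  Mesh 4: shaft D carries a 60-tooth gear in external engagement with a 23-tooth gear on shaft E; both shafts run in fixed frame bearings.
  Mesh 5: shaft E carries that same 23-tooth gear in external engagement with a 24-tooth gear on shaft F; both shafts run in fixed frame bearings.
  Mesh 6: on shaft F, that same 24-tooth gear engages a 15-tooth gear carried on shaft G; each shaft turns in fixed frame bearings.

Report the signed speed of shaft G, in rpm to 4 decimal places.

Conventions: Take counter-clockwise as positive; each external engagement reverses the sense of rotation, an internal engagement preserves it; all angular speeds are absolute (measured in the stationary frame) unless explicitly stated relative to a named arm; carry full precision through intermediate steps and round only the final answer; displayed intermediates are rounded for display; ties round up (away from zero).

recognized (7 fixed axles, 6 meshes): fixed-axis compound train
mesh 1 [64T→20T]: ω = 108.0000×64/20 = 345.6000 rpm, sense flips to −
mesh 2 [20T→40T]: ω = 345.6000×20/40 = 172.8000 rpm, sense flips to +
mesh 3 [73T→73T]: ω = 172.8000×73/73 = 172.8000 rpm, sense flips to −
mesh 4 [60T→23T]: ω = 172.8000×60/23 = 450.7826 rpm, sense flips to +
mesh 5 [23T→24T]: ω = 450.7826×23/24 = 432.0000 rpm, sense flips to −
mesh 6 [24T→15T]: ω = 432.0000×24/15 = 691.2000 rpm, sense flips to +
signed output speed = +691.2000 rpm

+691.2000 rpm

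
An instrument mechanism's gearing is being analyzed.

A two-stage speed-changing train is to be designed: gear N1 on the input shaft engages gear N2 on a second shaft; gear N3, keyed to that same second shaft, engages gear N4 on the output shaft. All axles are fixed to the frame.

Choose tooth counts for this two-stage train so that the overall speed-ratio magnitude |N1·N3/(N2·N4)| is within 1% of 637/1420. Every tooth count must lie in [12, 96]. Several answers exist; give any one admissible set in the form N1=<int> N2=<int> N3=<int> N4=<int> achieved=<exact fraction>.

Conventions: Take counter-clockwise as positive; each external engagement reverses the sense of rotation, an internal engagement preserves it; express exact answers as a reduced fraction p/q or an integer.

class = fixed-axis compound train [2-stage, 637/1420 wanted]
target = 637/1420 in lowest terms: an exact hit needs N1·N3 = k·637 and N2·N4 = k·1420 for one integer k, every count in [12, 96]; additionally prefer no 1:1 stage (N1 ≠ N2, N3 ≠ N4)
k = 1: N1·N3 = 637 = 13·49, N2·N4 = 1420 = 20·71
achieved = 13·49/(20·71) = 637/1420; |achieved − target| = 0 ≤ 637/142000 ✓

N1=13 N2=20 N3=49 N4=71 achieved=637/1420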